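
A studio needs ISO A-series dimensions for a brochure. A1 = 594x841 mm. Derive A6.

105 × 148 mm

A2: ⌊841/2⌋ × 594 = 420 × 594 mm
A3: ⌊594/2⌋ × 420 = 297 × 420 mm
A4: ⌊420/2⌋ × 297 = 210 × 297 mm
A5: ⌊297/2⌋ × 210 = 148 × 210 mm
A6: ⌊210/2⌋ × 148 = 105 × 148 mm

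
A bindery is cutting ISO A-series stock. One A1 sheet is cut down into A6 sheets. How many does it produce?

Each ISO step halves the sheet: 1 × A1 → 2 × A2 → 4 × A3 → 8 × A4 → …
From A1 to A6 is 5 halving steps: 2^5 = 32.

32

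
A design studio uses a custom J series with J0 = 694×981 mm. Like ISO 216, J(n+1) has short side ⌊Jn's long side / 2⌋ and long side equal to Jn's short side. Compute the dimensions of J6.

86 × 122 mm

J1: ⌊981/2⌋ × 694 = 490 × 694 mm
J2: ⌊694/2⌋ × 490 = 347 × 490 mm
J3: ⌊490/2⌋ × 347 = 245 × 347 mm
J4: ⌊347/2⌋ × 245 = 173 × 245 mm
J5: ⌊245/2⌋ × 173 = 122 × 173 mm
J6: ⌊173/2⌋ × 122 = 86 × 122 mm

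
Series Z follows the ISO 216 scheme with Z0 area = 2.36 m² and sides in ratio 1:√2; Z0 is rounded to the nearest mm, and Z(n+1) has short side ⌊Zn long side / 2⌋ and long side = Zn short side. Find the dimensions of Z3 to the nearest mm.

Let Z0's short side be w mm. w · w√2 = 2.36 m² = 2,360,000 mm², so w ≈ 1291.8 mm and w√2 ≈ 1826.9 mm → Z0 = 1292 × 1827 mm.
Z1: ⌊1827/2⌋ × 1292 = 913 × 1292 mm
Z2: ⌊1292/2⌋ × 913 = 646 × 913 mm
Z3: ⌊913/2⌋ × 646 = 456 × 646 mm

456 × 646 mm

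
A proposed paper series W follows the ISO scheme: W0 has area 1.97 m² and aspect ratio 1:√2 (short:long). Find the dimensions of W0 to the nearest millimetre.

Let the short side be w mm. Then w · w√2 = 1.97 m² = 1,970,000 mm².
w² = 1,970,000/√2, so w ≈ 1180.3 mm; long side = w√2 ≈ 1669.1 mm.

1180 × 1669 mm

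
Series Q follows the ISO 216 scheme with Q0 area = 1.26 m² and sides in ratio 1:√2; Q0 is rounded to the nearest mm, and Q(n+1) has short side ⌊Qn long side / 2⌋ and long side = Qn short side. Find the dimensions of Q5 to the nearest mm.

166 × 236 mm

Let Q0's short side be w mm. w · w√2 = 1.26 m² = 1,260,000 mm², so w ≈ 943.9 mm and w√2 ≈ 1334.9 mm → Q0 = 944 × 1335 mm.
Q1: ⌊1335/2⌋ × 944 = 667 × 944 mm
Q2: ⌊944/2⌋ × 667 = 472 × 667 mm
Q3: ⌊667/2⌋ × 472 = 333 × 472 mm
Q4: ⌊472/2⌋ × 333 = 236 × 333 mm
Q5: ⌊333/2⌋ × 236 = 166 × 236 mm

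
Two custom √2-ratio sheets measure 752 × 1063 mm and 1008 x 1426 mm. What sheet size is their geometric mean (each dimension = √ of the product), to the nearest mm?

871 × 1231 mm

Short side: √(752 · 1008) = √758016 ≈ 870.6 → 871 mm
Long side: √(1063 · 1426) = √1515838 ≈ 1231.2 → 1231 mm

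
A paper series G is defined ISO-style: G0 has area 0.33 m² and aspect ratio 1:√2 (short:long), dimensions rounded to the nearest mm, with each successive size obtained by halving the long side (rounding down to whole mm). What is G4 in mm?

120 × 170 mm

Let G0's short side be w mm. w · w√2 = 0.33 m² = 330,000 mm², so w ≈ 483.1 mm and w√2 ≈ 683.1 mm → G0 = 483 × 683 mm.
G1: ⌊683/2⌋ × 483 = 341 × 483 mm
G2: ⌊483/2⌋ × 341 = 241 × 341 mm
G3: ⌊341/2⌋ × 241 = 170 × 241 mm
G4: ⌊241/2⌋ × 170 = 120 × 170 mm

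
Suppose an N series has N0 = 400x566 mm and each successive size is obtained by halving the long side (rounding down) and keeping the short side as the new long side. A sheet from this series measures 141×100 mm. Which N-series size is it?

N4

N0: 400 × 566 mm
N1: 283 × 400 mm
N2: 200 × 283 mm
N3: 141 × 200 mm
N4: 100 × 141 mm
N5: 70 × 100 mm
→ matches N4.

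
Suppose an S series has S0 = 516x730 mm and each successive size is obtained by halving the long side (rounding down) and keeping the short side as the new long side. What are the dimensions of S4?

129 × 182 mm

S1: ⌊730/2⌋ × 516 = 365 × 516 mm
S2: ⌊516/2⌋ × 365 = 258 × 365 mm
S3: ⌊365/2⌋ × 258 = 182 × 258 mm
S4: ⌊258/2⌋ × 182 = 129 × 182 mm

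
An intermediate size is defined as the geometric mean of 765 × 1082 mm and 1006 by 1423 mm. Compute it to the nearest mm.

Short side: √(765 · 1006) = √769590 ≈ 877.3 → 877 mm
Long side: √(1082 · 1423) = √1539686 ≈ 1240.8 → 1241 mm

877 × 1241 mm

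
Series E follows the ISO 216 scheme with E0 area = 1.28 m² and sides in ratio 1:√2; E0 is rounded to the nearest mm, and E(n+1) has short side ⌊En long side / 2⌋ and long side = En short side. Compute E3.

336 × 475 mm

Let E0's short side be w mm. w · w√2 = 1.28 m² = 1,280,000 mm², so w ≈ 951.4 mm and w√2 ≈ 1345.4 mm → E0 = 951 × 1345 mm.
E1: ⌊1345/2⌋ × 951 = 672 × 951 mm
E2: ⌊951/2⌋ × 672 = 475 × 672 mm
E3: ⌊672/2⌋ × 475 = 336 × 475 mm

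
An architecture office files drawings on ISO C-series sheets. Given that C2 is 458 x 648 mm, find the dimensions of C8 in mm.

57 × 81 mm

C3: ⌊648/2⌋ × 458 = 324 × 458 mm
C4: ⌊458/2⌋ × 324 = 229 × 324 mm
C5: ⌊324/2⌋ × 229 = 162 × 229 mm
C6: ⌊229/2⌋ × 162 = 114 × 162 mm
C7: ⌊162/2⌋ × 114 = 81 × 114 mm
C8: ⌊114/2⌋ × 81 = 57 × 81 mm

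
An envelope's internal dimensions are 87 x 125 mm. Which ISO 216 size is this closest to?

B7 (88 × 125 mm)

Aspect ratio 125/87 ≈ 1.437 (ISO target is √2 ≈ 1.414).
In the B-series (B0 = 1000 × 1414 mm): B7 = 88 × 125 mm.
Off by 1 mm total — nearest standard size.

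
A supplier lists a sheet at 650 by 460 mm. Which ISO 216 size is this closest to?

Aspect ratio 650/460 ≈ 1.413 — close to the ISO √2 ≈ 1.414.
In the C-series (envelope sizes, between A and B): C2 = 458 × 648 mm.
Off by 4 mm total — nearest standard size.

C2 (458 × 648 mm)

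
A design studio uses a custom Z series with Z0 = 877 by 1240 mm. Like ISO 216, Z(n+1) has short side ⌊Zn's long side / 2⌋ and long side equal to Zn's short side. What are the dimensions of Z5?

Z1 = 620 × 877 mm (from Z0 by 1 halving).
Z2: ⌊877/2⌋ × 620 = 438 × 620 mm
Z3: ⌊620/2⌋ × 438 = 310 × 438 mm
Z4: ⌊438/2⌋ × 310 = 219 × 310 mm
Z5: ⌊310/2⌋ × 219 = 155 × 219 mm

155 × 219 mm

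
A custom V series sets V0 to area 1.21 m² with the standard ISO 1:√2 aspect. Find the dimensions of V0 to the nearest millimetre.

925 × 1308 mm

Let the short side be w mm. Then w · w√2 = 1.21 m² = 1,210,000 mm².
w² = 1,210,000/√2, so w ≈ 925.0 mm; long side = w√2 ≈ 1308.1 mm.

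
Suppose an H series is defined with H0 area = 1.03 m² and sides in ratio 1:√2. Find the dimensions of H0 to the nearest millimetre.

853 × 1207 mm

Let the short side be w mm. Then w · w√2 = 1.03 m² = 1,030,000 mm².
w² = 1,030,000/√2, so w ≈ 853.4 mm; long side = w√2 ≈ 1206.9 mm.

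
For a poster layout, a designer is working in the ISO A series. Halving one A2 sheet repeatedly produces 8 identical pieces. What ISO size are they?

A5

8 = 2^3, so 3 halving steps.
A2 → A3 → … → A5 after 3 steps.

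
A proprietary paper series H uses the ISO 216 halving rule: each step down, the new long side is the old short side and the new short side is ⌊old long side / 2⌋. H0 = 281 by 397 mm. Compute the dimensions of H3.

H1: ⌊397/2⌋ × 281 = 198 × 281 mm
H2: ⌊281/2⌋ × 198 = 140 × 198 mm
H3: ⌊198/2⌋ × 140 = 99 × 140 mm

99 × 140 mm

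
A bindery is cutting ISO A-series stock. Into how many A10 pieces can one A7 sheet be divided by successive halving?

A7 = 74 × 105 mm; A10 = 26 × 37 mm.
Each halving step doubles the count; 3 steps from A7 to A10.
2^3 = 8.

8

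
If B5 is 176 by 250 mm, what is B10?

31 × 44 mm

B6: ⌊250/2⌋ × 176 = 125 × 176 mm
B7: ⌊176/2⌋ × 125 = 88 × 125 mm
B8: ⌊125/2⌋ × 88 = 62 × 88 mm
B9: ⌊88/2⌋ × 62 = 44 × 62 mm
B10: ⌊62/2⌋ × 44 = 31 × 44 mm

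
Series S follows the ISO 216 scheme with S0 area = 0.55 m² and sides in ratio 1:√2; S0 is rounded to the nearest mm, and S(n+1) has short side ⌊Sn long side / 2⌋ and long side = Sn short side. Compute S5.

110 × 156 mm

Let S0's short side be w mm. w · w√2 = 0.55 m² = 550,000 mm², so w ≈ 623.6 mm and w√2 ≈ 881.9 mm → S0 = 624 × 882 mm.
S1: ⌊882/2⌋ × 624 = 441 × 624 mm
S2: ⌊624/2⌋ × 441 = 312 × 441 mm
S3: ⌊441/2⌋ × 312 = 220 × 312 mm
S4: ⌊312/2⌋ × 220 = 156 × 220 mm
S5: ⌊220/2⌋ × 156 = 110 × 156 mm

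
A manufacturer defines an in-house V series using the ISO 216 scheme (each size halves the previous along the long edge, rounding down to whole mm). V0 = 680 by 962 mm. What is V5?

120 × 170 mm

V1 = 481 × 680 mm (from V0 by 1 halving).
V2: ⌊680/2⌋ × 481 = 340 × 481 mm
V3: ⌊481/2⌋ × 340 = 240 × 340 mm
V4: ⌊340/2⌋ × 240 = 170 × 240 mm
V5: ⌊240/2⌋ × 170 = 120 × 170 mm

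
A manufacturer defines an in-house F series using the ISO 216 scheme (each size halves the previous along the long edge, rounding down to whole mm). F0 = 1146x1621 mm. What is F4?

F1: ⌊1621/2⌋ × 1146 = 810 × 1146 mm
F2: ⌊1146/2⌋ × 810 = 573 × 810 mm
F3: ⌊810/2⌋ × 573 = 405 × 573 mm
F4: ⌊573/2⌋ × 405 = 286 × 405 mm

286 × 405 mm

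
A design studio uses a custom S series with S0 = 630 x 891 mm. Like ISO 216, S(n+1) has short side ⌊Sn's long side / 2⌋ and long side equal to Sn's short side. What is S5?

S1: ⌊891/2⌋ × 630 = 445 × 630 mm
S2: ⌊630/2⌋ × 445 = 315 × 445 mm
S3: ⌊445/2⌋ × 315 = 222 × 315 mm
S4: ⌊315/2⌋ × 222 = 157 × 222 mm
S5: ⌊222/2⌋ × 157 = 111 × 157 mm

111 × 157 mm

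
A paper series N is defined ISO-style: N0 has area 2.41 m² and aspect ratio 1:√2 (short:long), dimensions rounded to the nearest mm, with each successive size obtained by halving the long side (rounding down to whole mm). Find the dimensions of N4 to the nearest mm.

Let N0's short side be w mm. w · w√2 = 2.41 m² = 2,410,000 mm², so w ≈ 1305.4 mm and w√2 ≈ 1846.1 mm → N0 = 1305 × 1846 mm.
N1: ⌊1846/2⌋ × 1305 = 923 × 1305 mm
N2: ⌊1305/2⌋ × 923 = 652 × 923 mm
N3: ⌊923/2⌋ × 652 = 461 × 652 mm
N4: ⌊652/2⌋ × 461 = 326 × 461 mm

326 × 461 mm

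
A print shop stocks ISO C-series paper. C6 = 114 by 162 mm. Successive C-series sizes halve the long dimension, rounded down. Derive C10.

28 × 40 mm

C7: ⌊162/2⌋ × 114 = 81 × 114 mm
C8: ⌊114/2⌋ × 81 = 57 × 81 mm
C9: ⌊81/2⌋ × 57 = 40 × 57 mm
C10: ⌊57/2⌋ × 40 = 28 × 40 mm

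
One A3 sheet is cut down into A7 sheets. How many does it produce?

16

A3 = 297 × 420 mm; A7 = 74 × 105 mm.
Each halving step doubles the count; 4 steps from A3 to A7.
2^4 = 16.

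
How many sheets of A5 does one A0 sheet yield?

32

A0 = 841 × 1189 mm; A5 = 148 × 210 mm.
Each halving step doubles the count; 5 steps from A0 to A5.
2^5 = 32.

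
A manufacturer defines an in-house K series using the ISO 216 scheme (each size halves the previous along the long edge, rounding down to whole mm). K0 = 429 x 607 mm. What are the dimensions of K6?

53 × 75 mm

K1: ⌊607/2⌋ × 429 = 303 × 429 mm
K2: ⌊429/2⌋ × 303 = 214 × 303 mm
K3: ⌊303/2⌋ × 214 = 151 × 214 mm
K4: ⌊214/2⌋ × 151 = 107 × 151 mm
K5: ⌊151/2⌋ × 107 = 75 × 107 mm
K6: ⌊107/2⌋ × 75 = 53 × 75 mm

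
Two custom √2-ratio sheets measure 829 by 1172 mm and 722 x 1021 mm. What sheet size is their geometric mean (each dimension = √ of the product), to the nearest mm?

Short side: √(829 · 722) = √598538 ≈ 773.7 → 774 mm
Long side: √(1172 · 1021) = √1196612 ≈ 1093.9 → 1094 mm

774 × 1094 mm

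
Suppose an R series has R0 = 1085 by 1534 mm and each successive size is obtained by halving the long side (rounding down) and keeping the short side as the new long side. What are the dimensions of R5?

191 × 271 mm

R1: ⌊1534/2⌋ × 1085 = 767 × 1085 mm
R2: ⌊1085/2⌋ × 767 = 542 × 767 mm
R3: ⌊767/2⌋ × 542 = 383 × 542 mm
R4: ⌊542/2⌋ × 383 = 271 × 383 mm
R5: ⌊383/2⌋ × 271 = 191 × 271 mm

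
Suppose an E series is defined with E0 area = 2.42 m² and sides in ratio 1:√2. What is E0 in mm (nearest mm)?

1308 × 1850 mm

Let the short side be w mm. Then w · w√2 = 2.42 m² = 2,420,000 mm².
w² = 2,420,000/√2, so w ≈ 1308.1 mm; long side = w√2 ≈ 1850.0 mm.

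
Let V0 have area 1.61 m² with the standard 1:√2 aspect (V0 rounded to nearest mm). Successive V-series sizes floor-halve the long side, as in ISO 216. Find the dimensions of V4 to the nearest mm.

266 × 377 mm

Let V0's short side be w mm. w · w√2 = 1.61 m² = 1,610,000 mm², so w ≈ 1067.0 mm and w√2 ≈ 1508.9 mm → V0 = 1067 × 1509 mm.
V1: ⌊1509/2⌋ × 1067 = 754 × 1067 mm
V2: ⌊1067/2⌋ × 754 = 533 × 754 mm
V3: ⌊754/2⌋ × 533 = 377 × 533 mm
V4: ⌊533/2⌋ × 377 = 266 × 377 mm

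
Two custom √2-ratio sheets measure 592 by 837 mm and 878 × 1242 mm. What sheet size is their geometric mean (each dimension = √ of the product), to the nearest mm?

721 × 1020 mm

Short side: √(592 · 878) = √519776 ≈ 721.0 → 721 mm
Long side: √(837 · 1242) = √1039554 ≈ 1019.6 → 1020 mm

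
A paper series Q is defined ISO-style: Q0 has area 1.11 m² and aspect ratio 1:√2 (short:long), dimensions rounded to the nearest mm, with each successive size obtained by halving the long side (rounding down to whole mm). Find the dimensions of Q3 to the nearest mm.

313 × 443 mm

Let Q0's short side be w mm. w · w√2 = 1.11 m² = 1,110,000 mm², so w ≈ 885.9 mm and w√2 ≈ 1252.9 mm → Q0 = 886 × 1253 mm.
Q1: ⌊1253/2⌋ × 886 = 626 × 886 mm
Q2: ⌊886/2⌋ × 626 = 443 × 626 mm
Q3: ⌊626/2⌋ × 443 = 313 × 443 mm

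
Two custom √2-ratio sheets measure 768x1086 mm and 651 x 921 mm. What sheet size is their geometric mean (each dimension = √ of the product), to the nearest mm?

707 × 1000 mm

Short side: √(768 · 651) = √499968 ≈ 707.1 → 707 mm
Long side: √(1086 · 921) = √1000206 ≈ 1000.1 → 1000 mm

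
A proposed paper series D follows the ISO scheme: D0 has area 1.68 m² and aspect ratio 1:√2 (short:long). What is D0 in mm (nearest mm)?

1090 × 1541 mm

Let the short side be w mm. Then w · w√2 = 1.68 m² = 1,680,000 mm².
w² = 1,680,000/√2, so w ≈ 1089.9 mm; long side = w√2 ≈ 1541.4 mm.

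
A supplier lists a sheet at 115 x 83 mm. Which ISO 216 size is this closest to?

Aspect ratio 115/83 ≈ 1.386 (ISO target is √2 ≈ 1.414).
In the C-series (envelope sizes, between A and B): C7 = 81 × 114 mm.
Off by 3 mm total — nearest standard size.

C7 (81 × 114 mm)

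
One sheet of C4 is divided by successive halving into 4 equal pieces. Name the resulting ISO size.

C6

4 = 2^2, so 2 halving steps.
C4 → C5 → … → C6 after 2 steps.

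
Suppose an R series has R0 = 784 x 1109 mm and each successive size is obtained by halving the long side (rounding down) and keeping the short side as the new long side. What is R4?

196 × 277 mm

R1: ⌊1109/2⌋ × 784 = 554 × 784 mm
R2: ⌊784/2⌋ × 554 = 392 × 554 mm
R3: ⌊554/2⌋ × 392 = 277 × 392 mm
R4: ⌊392/2⌋ × 277 = 196 × 277 mm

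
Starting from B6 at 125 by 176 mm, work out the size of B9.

B7: ⌊176/2⌋ × 125 = 88 × 125 mm
B8: ⌊125/2⌋ × 88 = 62 × 88 mm
B9: ⌊88/2⌋ × 62 = 44 × 62 mm

44 × 62 mm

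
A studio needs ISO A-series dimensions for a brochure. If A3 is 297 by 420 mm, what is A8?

A4: ⌊420/2⌋ × 297 = 210 × 297 mm
A5: ⌊297/2⌋ × 210 = 148 × 210 mm
A6: ⌊210/2⌋ × 148 = 105 × 148 mm
A7: ⌊148/2⌋ × 105 = 74 × 105 mm
A8: ⌊105/2⌋ × 74 = 52 × 74 mm

52 × 74 mm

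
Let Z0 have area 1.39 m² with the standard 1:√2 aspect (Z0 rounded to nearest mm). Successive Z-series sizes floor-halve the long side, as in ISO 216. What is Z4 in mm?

Let Z0's short side be w mm. w · w√2 = 1.39 m² = 1,390,000 mm², so w ≈ 991.4 mm and w√2 ≈ 1402.1 mm → Z0 = 991 × 1402 mm.
Z1: ⌊1402/2⌋ × 991 = 701 × 991 mm
Z2: ⌊991/2⌋ × 701 = 495 × 701 mm
Z3: ⌊701/2⌋ × 495 = 350 × 495 mm
Z4: ⌊495/2⌋ × 350 = 247 × 350 mm

247 × 350 mm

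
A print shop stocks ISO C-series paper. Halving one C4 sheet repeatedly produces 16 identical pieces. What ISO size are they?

16 = 2^4, so 4 halving steps.
C4 → C5 → … → C8 after 4 steps.

C8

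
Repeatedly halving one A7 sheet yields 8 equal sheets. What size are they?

8 = 2^3, so 3 halving steps.
A7 → A8 → … → A10 after 3 steps.

A10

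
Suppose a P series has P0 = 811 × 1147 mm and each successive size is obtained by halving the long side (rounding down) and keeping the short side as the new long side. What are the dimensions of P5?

143 × 202 mm

P1: ⌊1147/2⌋ × 811 = 573 × 811 mm
P2: ⌊811/2⌋ × 573 = 405 × 573 mm
P3: ⌊573/2⌋ × 405 = 286 × 405 mm
P4: ⌊405/2⌋ × 286 = 202 × 286 mm
P5: ⌊286/2⌋ × 202 = 143 × 202 mm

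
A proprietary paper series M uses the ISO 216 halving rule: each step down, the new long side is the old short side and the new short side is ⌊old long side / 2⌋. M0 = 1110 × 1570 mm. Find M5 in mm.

196 × 277 mm

M1: ⌊1570/2⌋ × 1110 = 785 × 1110 mm
M2: ⌊1110/2⌋ × 785 = 555 × 785 mm
M3: ⌊785/2⌋ × 555 = 392 × 555 mm
M4: ⌊555/2⌋ × 392 = 277 × 392 mm
M5: ⌊392/2⌋ × 277 = 196 × 277 mm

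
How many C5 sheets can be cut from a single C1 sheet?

16

Each ISO step halves the sheet: 1 × C1 → 2 × C2 → 4 × C3 → 8 × C4 → …
From C1 to C5 is 4 halving steps: 2^4 = 16.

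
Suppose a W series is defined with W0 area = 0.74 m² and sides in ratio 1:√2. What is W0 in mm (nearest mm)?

723 × 1023 mm

Let the short side be w mm. Then w · w√2 = 0.74 m² = 740,000 mm².
w² = 740,000/√2, so w ≈ 723.4 mm; long side = w√2 ≈ 1023.0 mm.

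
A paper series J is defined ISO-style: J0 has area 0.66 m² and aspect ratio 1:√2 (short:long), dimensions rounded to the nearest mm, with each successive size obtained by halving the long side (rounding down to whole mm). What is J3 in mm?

Let J0's short side be w mm. w · w√2 = 0.66 m² = 660,000 mm², so w ≈ 683.1 mm and w√2 ≈ 966.1 mm → J0 = 683 × 966 mm.
J1: ⌊966/2⌋ × 683 = 483 × 683 mm
J2: ⌊683/2⌋ × 483 = 341 × 483 mm
J3: ⌊483/2⌋ × 341 = 241 × 341 mm

241 × 341 mm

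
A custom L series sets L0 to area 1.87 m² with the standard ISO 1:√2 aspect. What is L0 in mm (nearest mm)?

Let the short side be w mm. Then w · w√2 = 1.87 m² = 1,870,000 mm².
w² = 1,870,000/√2, so w ≈ 1149.9 mm; long side = w√2 ≈ 1626.2 mm.

1150 × 1626 mm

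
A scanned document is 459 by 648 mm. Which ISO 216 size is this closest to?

Aspect ratio 648/459 ≈ 1.412 — close to the ISO √2 ≈ 1.414.
In the C-series (envelope sizes, between A and B): C2 = 458 × 648 mm.
Off by 1 mm total — nearest standard size.

C2 (458 × 648 mm)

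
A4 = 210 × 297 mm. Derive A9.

A5: ⌊297/2⌋ × 210 = 148 × 210 mm
A6: ⌊210/2⌋ × 148 = 105 × 148 mm
A7: ⌊148/2⌋ × 105 = 74 × 105 mm
A8: ⌊105/2⌋ × 74 = 52 × 74 mm
A9: ⌊74/2⌋ × 52 = 37 × 52 mm

37 × 52 mm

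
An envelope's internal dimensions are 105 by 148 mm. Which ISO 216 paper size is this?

A6 (105 × 148 mm)

Aspect ratio 148/105 ≈ 1.410 — close to the ISO √2 ≈ 1.414.
In the A-series (A0 area = 1 m²): A6 = 105 × 148 mm.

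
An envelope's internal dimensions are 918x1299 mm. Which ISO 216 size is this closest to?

C0 (917 × 1297 mm)

Aspect ratio 1299/918 ≈ 1.415 — close to the ISO √2 ≈ 1.414.
In the C-series (envelope sizes, between A and B): C0 = 917 × 1297 mm.
Off by 3 mm total — nearest standard size.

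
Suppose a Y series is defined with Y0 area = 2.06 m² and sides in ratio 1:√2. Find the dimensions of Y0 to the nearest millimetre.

Let the short side be w mm. Then w · w√2 = 2.06 m² = 2,060,000 mm².
w² = 2,060,000/√2, so w ≈ 1206.9 mm; long side = w√2 ≈ 1706.8 mm.

1207 × 1707 mm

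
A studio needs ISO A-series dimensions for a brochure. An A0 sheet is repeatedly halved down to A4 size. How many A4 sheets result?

16

Each ISO step halves the sheet: 1 × A0 → 2 × A1 → 4 × A2 → 8 × A3 → …
From A0 to A4 is 4 halving steps: 2^4 = 16.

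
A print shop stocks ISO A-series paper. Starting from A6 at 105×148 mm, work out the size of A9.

37 × 52 mm

A7: ⌊148/2⌋ × 105 = 74 × 105 mm
A8: ⌊105/2⌋ × 74 = 52 × 74 mm
A9: ⌊74/2⌋ × 52 = 37 × 52 mm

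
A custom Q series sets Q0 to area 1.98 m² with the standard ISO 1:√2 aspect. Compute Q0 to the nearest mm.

1183 × 1673 mm

Let the short side be w mm. Then w · w√2 = 1.98 m² = 1,980,000 mm².
w² = 1,980,000/√2, so w ≈ 1183.2 mm; long side = w√2 ≈ 1673.4 mm.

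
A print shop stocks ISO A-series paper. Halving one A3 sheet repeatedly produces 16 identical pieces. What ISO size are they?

A7

16 = 2^4, so 4 halving steps.
A3 → A4 → … → A7 after 4 steps.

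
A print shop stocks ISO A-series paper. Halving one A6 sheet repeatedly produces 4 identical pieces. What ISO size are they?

A8

4 = 2^2, so 2 halving steps.
A6 → A7 → … → A8 after 2 steps.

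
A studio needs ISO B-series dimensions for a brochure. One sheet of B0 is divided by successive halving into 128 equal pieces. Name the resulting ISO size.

B7

128 = 2^7, so 7 halving steps.
B0 → B1 → … → B7 after 7 steps.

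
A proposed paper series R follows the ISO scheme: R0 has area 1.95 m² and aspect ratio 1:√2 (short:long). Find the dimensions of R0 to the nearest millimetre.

Let the short side be w mm. Then w · w√2 = 1.95 m² = 1,950,000 mm².
w² = 1,950,000/√2, so w ≈ 1174.2 mm; long side = w√2 ≈ 1660.6 mm.

1174 × 1661 mm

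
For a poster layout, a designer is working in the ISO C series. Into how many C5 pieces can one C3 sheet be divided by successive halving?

4

Each ISO step halves the sheet: 1 × C3 → 2 × C4 → 4 × C5
From C3 to C5 is 2 halving steps: 2^2 = 4.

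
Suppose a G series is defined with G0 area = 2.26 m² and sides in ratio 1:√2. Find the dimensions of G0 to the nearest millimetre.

1264 × 1788 mm

Let the short side be w mm. Then w · w√2 = 2.26 m² = 2,260,000 mm².
w² = 2,260,000/√2, so w ≈ 1264.1 mm; long side = w√2 ≈ 1787.8 mm.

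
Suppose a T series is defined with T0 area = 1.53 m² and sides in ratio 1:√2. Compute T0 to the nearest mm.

Let the short side be w mm. Then w · w√2 = 1.53 m² = 1,530,000 mm².
w² = 1,530,000/√2, so w ≈ 1040.1 mm; long side = w√2 ≈ 1471.0 mm.

1040 × 1471 mm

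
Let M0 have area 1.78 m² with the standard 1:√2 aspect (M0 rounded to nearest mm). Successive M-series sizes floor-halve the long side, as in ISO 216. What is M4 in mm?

Let M0's short side be w mm. w · w√2 = 1.78 m² = 1,780,000 mm², so w ≈ 1121.9 mm and w√2 ≈ 1586.6 mm → M0 = 1122 × 1587 mm.
M1: ⌊1587/2⌋ × 1122 = 793 × 1122 mm
M2: ⌊1122/2⌋ × 793 = 561 × 793 mm
M3: ⌊793/2⌋ × 561 = 396 × 561 mm
M4: ⌊561/2⌋ × 396 = 280 × 396 mm

280 × 396 mm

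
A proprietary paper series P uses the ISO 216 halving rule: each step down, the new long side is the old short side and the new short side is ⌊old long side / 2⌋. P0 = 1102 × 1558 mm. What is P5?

194 × 275 mm

P1: ⌊1558/2⌋ × 1102 = 779 × 1102 mm
P2: ⌊1102/2⌋ × 779 = 551 × 779 mm
P3: ⌊779/2⌋ × 551 = 389 × 551 mm
P4: ⌊551/2⌋ × 389 = 275 × 389 mm
P5: ⌊389/2⌋ × 275 = 194 × 275 mm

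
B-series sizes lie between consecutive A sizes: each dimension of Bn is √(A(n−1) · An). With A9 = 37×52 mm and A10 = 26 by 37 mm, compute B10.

31 × 44 mm

Short side: √(37 · 26) = √962 ≈ 31.0 → 31 mm
Long side: √(52 · 37) = √1924 ≈ 43.9 → 44 mm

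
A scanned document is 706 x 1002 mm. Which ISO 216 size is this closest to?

Aspect ratio 1002/706 ≈ 1.419 — close to the ISO √2 ≈ 1.414.
In the B-series (B0 = 1000 × 1414 mm): B1 = 707 × 1000 mm.
Off by 3 mm total — nearest standard size.

B1 (707 × 1000 mm)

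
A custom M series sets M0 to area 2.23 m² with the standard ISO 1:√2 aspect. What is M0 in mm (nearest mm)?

Let the short side be w mm. Then w · w√2 = 2.23 m² = 2,230,000 mm².
w² = 2,230,000/√2, so w ≈ 1255.7 mm; long side = w√2 ≈ 1775.9 mm.

1256 × 1776 mm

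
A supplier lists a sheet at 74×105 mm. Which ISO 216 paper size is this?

A7 (74 × 105 mm)

Aspect ratio 105/74 ≈ 1.419 — close to the ISO √2 ≈ 1.414.
In the A-series (A0 area = 1 m²): A7 = 74 × 105 mm.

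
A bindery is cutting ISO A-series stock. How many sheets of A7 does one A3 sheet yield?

16

A3 = 297 × 420 mm; A7 = 74 × 105 mm.
Each halving step doubles the count; 4 steps from A3 to A7.
2^4 = 16.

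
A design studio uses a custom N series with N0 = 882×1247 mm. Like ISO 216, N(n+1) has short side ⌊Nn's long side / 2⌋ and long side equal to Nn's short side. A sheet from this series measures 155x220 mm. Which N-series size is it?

N0: 882 × 1247 mm
N1: 623 × 882 mm
N2: 441 × 623 mm
N3: 311 × 441 mm
N4: 220 × 311 mm
N5: 155 × 220 mm
N6: 110 × 155 mm
→ matches N5.

N5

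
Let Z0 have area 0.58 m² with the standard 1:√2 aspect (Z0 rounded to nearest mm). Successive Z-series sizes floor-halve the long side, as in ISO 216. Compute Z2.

Let Z0's short side be w mm. w · w√2 = 0.58 m² = 580,000 mm², so w ≈ 640.4 mm and w√2 ≈ 905.7 mm → Z0 = 640 × 906 mm.
Z1: ⌊906/2⌋ × 640 = 453 × 640 mm
Z2: ⌊640/2⌋ × 453 = 320 × 453 mm

320 × 453 mm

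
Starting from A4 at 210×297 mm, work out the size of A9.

A5: ⌊297/2⌋ × 210 = 148 × 210 mm
A6: ⌊210/2⌋ × 148 = 105 × 148 mm
A7: ⌊148/2⌋ × 105 = 74 × 105 mm
A8: ⌊105/2⌋ × 74 = 52 × 74 mm
A9: ⌊74/2⌋ × 52 = 37 × 52 mm

37 × 52 mm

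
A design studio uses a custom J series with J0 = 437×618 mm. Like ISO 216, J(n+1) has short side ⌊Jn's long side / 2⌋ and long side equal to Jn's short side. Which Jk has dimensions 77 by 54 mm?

J6

J0: 437 × 618 mm
J1: 309 × 437 mm
J2: 218 × 309 mm
J3: 154 × 218 mm
J4: 109 × 154 mm
J5: 77 × 109 mm
J6: 54 × 77 mm
J7: 38 × 54 mm
→ matches J6.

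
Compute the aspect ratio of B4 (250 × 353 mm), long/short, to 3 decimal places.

1.412

353 / 250 = 1.412
ISO 216 targets √2 ≈ 1.414; the -0.002 deviation is from mm rounding.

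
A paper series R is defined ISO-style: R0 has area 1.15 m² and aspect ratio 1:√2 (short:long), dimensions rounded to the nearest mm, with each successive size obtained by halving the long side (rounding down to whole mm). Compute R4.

225 × 318 mm

Let R0's short side be w mm. w · w√2 = 1.15 m² = 1,150,000 mm², so w ≈ 901.8 mm and w√2 ≈ 1275.3 mm → R0 = 902 × 1275 mm.
R1: ⌊1275/2⌋ × 902 = 637 × 902 mm
R2: ⌊902/2⌋ × 637 = 451 × 637 mm
R3: ⌊637/2⌋ × 451 = 318 × 451 mm
R4: ⌊451/2⌋ × 318 = 225 × 318 mm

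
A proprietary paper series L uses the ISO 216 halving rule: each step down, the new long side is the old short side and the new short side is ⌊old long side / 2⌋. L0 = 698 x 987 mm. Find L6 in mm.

87 × 123 mm

L1 = 493 × 698 mm (from L0 by 1 halving).
L2: ⌊698/2⌋ × 493 = 349 × 493 mm
L3: ⌊493/2⌋ × 349 = 246 × 349 mm
L4: ⌊349/2⌋ × 246 = 174 × 246 mm
L5: ⌊246/2⌋ × 174 = 123 × 174 mm
L6: ⌊174/2⌋ × 123 = 87 × 123 mm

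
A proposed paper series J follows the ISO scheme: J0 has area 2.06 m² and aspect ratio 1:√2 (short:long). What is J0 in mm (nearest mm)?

1207 × 1707 mm

Let the short side be w mm. Then w · w√2 = 2.06 m² = 2,060,000 mm².
w² = 2,060,000/√2, so w ≈ 1206.9 mm; long side = w√2 ≈ 1706.8 mm.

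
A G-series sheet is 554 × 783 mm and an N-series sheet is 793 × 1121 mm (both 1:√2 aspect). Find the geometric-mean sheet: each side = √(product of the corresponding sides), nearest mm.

663 × 937 mm

Short side: √(554 · 793) = √439322 ≈ 662.8 → 663 mm
Long side: √(783 · 1121) = √877743 ≈ 936.9 → 937 mm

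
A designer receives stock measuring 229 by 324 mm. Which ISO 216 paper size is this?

C4 (229 × 324 mm)

Aspect ratio 324/229 ≈ 1.415 — close to the ISO √2 ≈ 1.414.
In the C-series (envelope sizes, between A and B): C4 = 229 × 324 mm.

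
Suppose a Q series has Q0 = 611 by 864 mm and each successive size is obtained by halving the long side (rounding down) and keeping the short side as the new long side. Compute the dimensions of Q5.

Q1: ⌊864/2⌋ × 611 = 432 × 611 mm
Q2: ⌊611/2⌋ × 432 = 305 × 432 mm
Q3: ⌊432/2⌋ × 305 = 216 × 305 mm
Q4: ⌊305/2⌋ × 216 = 152 × 216 mm
Q5: ⌊216/2⌋ × 152 = 108 × 152 mm

108 × 152 mm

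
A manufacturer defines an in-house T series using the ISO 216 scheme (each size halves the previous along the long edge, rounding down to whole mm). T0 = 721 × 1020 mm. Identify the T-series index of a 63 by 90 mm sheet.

T7

T0: 721 × 1020 mm
T1: 510 × 721 mm
T2: 360 × 510 mm
T3: 255 × 360 mm
T4: 180 × 255 mm
T5: 127 × 180 mm
T6: 90 × 127 mm
T7: 63 × 90 mm
T8: 45 × 63 mm
→ matches T7.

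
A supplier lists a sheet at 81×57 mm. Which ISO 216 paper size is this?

C8 (57 × 81 mm)

Aspect ratio 81/57 ≈ 1.421 — close to the ISO √2 ≈ 1.414.
In the C-series (envelope sizes, between A and B): C8 = 57 × 81 mm.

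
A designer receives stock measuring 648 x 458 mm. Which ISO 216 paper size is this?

Aspect ratio 648/458 ≈ 1.415 — close to the ISO √2 ≈ 1.414.
In the C-series (envelope sizes, between A and B): C2 = 458 × 648 mm.

C2 (458 × 648 mm)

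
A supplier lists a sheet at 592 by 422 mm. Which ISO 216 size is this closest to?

A2 (420 × 594 mm)

Aspect ratio 592/422 ≈ 1.403 — close to the ISO √2 ≈ 1.414.
In the A-series (A0 area = 1 m²): A2 = 420 × 594 mm.
Off by 4 mm total — nearest standard size.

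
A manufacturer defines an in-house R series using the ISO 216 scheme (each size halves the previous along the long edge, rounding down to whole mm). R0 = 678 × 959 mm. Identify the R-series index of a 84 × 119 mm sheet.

R0: 678 × 959 mm
R1: 479 × 678 mm
R2: 339 × 479 mm
R3: 239 × 339 mm
R4: 169 × 239 mm
R5: 119 × 169 mm
R6: 84 × 119 mm
R7: 59 × 84 mm
→ matches R6.

R6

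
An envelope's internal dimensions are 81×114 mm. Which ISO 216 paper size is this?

Aspect ratio 114/81 ≈ 1.407 — close to the ISO √2 ≈ 1.414.
In the C-series (envelope sizes, between A and B): C7 = 81 × 114 mm.

C7 (81 × 114 mm)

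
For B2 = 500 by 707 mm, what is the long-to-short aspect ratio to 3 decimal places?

707 / 500 = 1.414
Matches √2 ≈ 1.414 — the ISO 216 defining ratio.

1.414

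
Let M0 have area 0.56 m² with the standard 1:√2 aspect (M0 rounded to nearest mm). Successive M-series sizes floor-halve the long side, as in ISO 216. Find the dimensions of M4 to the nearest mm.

157 × 222 mm

Let M0's short side be w mm. w · w√2 = 0.56 m² = 560,000 mm², so w ≈ 629.3 mm and w√2 ≈ 889.9 mm → M0 = 629 × 890 mm.
M1: ⌊890/2⌋ × 629 = 445 × 629 mm
M2: ⌊629/2⌋ × 445 = 314 × 445 mm
M3: ⌊445/2⌋ × 314 = 222 × 314 mm
M4: ⌊314/2⌋ × 222 = 157 × 222 mm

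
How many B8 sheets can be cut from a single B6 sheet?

B6 = 125 × 176 mm; B8 = 62 × 88 mm.
Each halving step doubles the count; 2 steps from B6 to B8.
2^2 = 4.

4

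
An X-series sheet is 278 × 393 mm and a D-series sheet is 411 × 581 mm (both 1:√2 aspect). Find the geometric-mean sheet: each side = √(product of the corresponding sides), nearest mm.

338 × 478 mm

Short side: √(278 · 411) = √114258 ≈ 338.0 → 338 mm
Long side: √(393 · 581) = √228333 ≈ 477.8 → 478 mm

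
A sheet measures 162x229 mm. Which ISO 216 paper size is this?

Aspect ratio 229/162 ≈ 1.414 — close to the ISO √2 ≈ 1.414.
In the C-series (envelope sizes, between A and B): C5 = 162 × 229 mm.

C5 (162 × 229 mm)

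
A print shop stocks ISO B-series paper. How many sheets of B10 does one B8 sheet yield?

B8 = 62 × 88 mm; B10 = 31 × 44 mm.
Each halving step doubles the count; 2 steps from B8 to B10.
2^2 = 4.

4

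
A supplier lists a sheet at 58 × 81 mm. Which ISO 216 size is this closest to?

C8 (57 × 81 mm)

Aspect ratio 81/58 ≈ 1.397 (ISO target is √2 ≈ 1.414).
In the C-series (envelope sizes, between A and B): C8 = 57 × 81 mm.
Off by 1 mm total — nearest standard size.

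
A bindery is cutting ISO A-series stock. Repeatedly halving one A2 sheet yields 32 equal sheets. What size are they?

A7

32 = 2^5, so 5 halving steps.
A2 → A3 → … → A7 after 5 steps.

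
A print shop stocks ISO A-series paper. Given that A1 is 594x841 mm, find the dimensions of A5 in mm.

A2: ⌊841/2⌋ × 594 = 420 × 594 mm
A3: ⌊594/2⌋ × 420 = 297 × 420 mm
A4: ⌊420/2⌋ × 297 = 210 × 297 mm
A5: ⌊297/2⌋ × 210 = 148 × 210 mm

148 × 210 mm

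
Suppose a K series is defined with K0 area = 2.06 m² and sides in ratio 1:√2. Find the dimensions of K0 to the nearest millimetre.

Let the short side be w mm. Then w · w√2 = 2.06 m² = 2,060,000 mm².
w² = 2,060,000/√2, so w ≈ 1206.9 mm; long side = w√2 ≈ 1706.8 mm.

1207 × 1707 mm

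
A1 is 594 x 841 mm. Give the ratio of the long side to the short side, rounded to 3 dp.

1.416

841 / 594 = 1.416
ISO 216 targets √2 ≈ 1.414; the +0.002 deviation is from mm rounding.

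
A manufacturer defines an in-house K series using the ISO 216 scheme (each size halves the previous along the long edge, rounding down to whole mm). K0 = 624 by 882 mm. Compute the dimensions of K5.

K1: ⌊882/2⌋ × 624 = 441 × 624 mm
K2: ⌊624/2⌋ × 441 = 312 × 441 mm
K3: ⌊441/2⌋ × 312 = 220 × 312 mm
K4: ⌊312/2⌋ × 220 = 156 × 220 mm
K5: ⌊220/2⌋ × 156 = 110 × 156 mm

110 × 156 mm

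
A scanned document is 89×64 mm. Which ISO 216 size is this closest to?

B8 (62 × 88 mm)

Aspect ratio 89/64 ≈ 1.391 (ISO target is √2 ≈ 1.414).
In the B-series (B0 = 1000 × 1414 mm): B8 = 62 × 88 mm.
Off by 3 mm total — nearest standard size.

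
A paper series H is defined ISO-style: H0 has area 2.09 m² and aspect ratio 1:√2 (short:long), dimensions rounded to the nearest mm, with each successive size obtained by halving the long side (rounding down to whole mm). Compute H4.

304 × 429 mm

Let H0's short side be w mm. w · w√2 = 2.09 m² = 2,090,000 mm², so w ≈ 1215.7 mm and w√2 ≈ 1719.2 mm → H0 = 1216 × 1719 mm.
H1: ⌊1719/2⌋ × 1216 = 859 × 1216 mm
H2: ⌊1216/2⌋ × 859 = 608 × 859 mm
H3: ⌊859/2⌋ × 608 = 429 × 608 mm
H4: ⌊608/2⌋ × 429 = 304 × 429 mm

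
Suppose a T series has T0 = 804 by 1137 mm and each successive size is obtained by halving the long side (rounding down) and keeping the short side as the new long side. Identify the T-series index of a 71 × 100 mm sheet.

T0: 804 × 1137 mm
T1: 568 × 804 mm
T2: 402 × 568 mm
T3: 284 × 402 mm
T4: 201 × 284 mm
T5: 142 × 201 mm
T6: 100 × 142 mm
T7: 71 × 100 mm
T8: 50 × 71 mm
→ matches T7.

T7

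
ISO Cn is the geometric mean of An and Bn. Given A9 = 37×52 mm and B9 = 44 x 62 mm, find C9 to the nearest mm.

Short side: √(37 · 44) = √1628 ≈ 40.3 → 40 mm
Long side: √(52 · 62) = √3224 ≈ 56.8 → 57 mm

40 × 57 mm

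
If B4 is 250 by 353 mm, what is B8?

62 × 88 mm

B5: ⌊353/2⌋ × 250 = 176 × 250 mm
B6: ⌊250/2⌋ × 176 = 125 × 176 mm
B7: ⌊176/2⌋ × 125 = 88 × 125 mm
B8: ⌊125/2⌋ × 88 = 62 × 88 mm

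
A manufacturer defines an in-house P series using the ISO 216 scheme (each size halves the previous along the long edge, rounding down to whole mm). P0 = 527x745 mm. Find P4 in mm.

P1: ⌊745/2⌋ × 527 = 372 × 527 mm
P2: ⌊527/2⌋ × 372 = 263 × 372 mm
P3: ⌊372/2⌋ × 263 = 186 × 263 mm
P4: ⌊263/2⌋ × 186 = 131 × 186 mm

131 × 186 mm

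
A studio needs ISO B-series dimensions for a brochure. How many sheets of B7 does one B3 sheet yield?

16

B3 = 353 × 500 mm; B7 = 88 × 125 mm.
Each halving step doubles the count; 4 steps from B3 to B7.
2^4 = 16.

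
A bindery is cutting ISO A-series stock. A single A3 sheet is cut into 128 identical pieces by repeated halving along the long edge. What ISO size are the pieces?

128 = 2^7, so 7 halving steps.
A3 → A4 → … → A10 after 7 steps.

A10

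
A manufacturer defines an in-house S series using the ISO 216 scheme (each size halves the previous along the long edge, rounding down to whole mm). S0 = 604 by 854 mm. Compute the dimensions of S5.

S1: ⌊854/2⌋ × 604 = 427 × 604 mm
S2: ⌊604/2⌋ × 427 = 302 × 427 mm
S3: ⌊427/2⌋ × 302 = 213 × 302 mm
S4: ⌊302/2⌋ × 213 = 151 × 213 mm
S5: ⌊213/2⌋ × 151 = 106 × 151 mm

106 × 151 mm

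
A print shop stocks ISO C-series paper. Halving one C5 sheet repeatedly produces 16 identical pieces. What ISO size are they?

C9

16 = 2^4, so 4 halving steps.
C5 → C6 → … → C9 after 4 steps.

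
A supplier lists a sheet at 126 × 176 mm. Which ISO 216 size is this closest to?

Aspect ratio 176/126 ≈ 1.397 (ISO target is √2 ≈ 1.414).
In the B-series (B0 = 1000 × 1414 mm): B6 = 125 × 176 mm.
Off by 1 mm total — nearest standard size.

B6 (125 × 176 mm)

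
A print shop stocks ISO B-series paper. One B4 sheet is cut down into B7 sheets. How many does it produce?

Each ISO step halves the sheet: 1 × B4 → 2 × B5 → 4 × B6 → 8 × B7
From B4 to B7 is 3 halving steps: 2^3 = 8.

8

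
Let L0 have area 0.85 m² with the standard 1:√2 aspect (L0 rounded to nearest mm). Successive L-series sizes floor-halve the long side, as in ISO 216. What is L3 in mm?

274 × 387 mm

Let L0's short side be w mm. w · w√2 = 0.85 m² = 850,000 mm², so w ≈ 775.3 mm and w√2 ≈ 1096.4 mm → L0 = 775 × 1096 mm.
L1: ⌊1096/2⌋ × 775 = 548 × 775 mm
L2: ⌊775/2⌋ × 548 = 387 × 548 mm
L3: ⌊548/2⌋ × 387 = 274 × 387 mm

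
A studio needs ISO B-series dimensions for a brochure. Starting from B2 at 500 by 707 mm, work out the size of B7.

B3: ⌊707/2⌋ × 500 = 353 × 500 mm
B4: ⌊500/2⌋ × 353 = 250 × 353 mm
B5: ⌊353/2⌋ × 250 = 176 × 250 mm
B6: ⌊250/2⌋ × 176 = 125 × 176 mm
B7: ⌊176/2⌋ × 125 = 88 × 125 mm

88 × 125 mm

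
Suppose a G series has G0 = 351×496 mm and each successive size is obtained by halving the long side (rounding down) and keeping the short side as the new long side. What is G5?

62 × 87 mm

G1: ⌊496/2⌋ × 351 = 248 × 351 mm
G2: ⌊351/2⌋ × 248 = 175 × 248 mm
G3: ⌊248/2⌋ × 175 = 124 × 175 mm
G4: ⌊175/2⌋ × 124 = 87 × 124 mm
G5: ⌊124/2⌋ × 87 = 62 × 87 mm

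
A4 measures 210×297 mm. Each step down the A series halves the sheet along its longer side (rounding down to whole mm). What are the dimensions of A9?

A5: ⌊297/2⌋ × 210 = 148 × 210 mm
A6: ⌊210/2⌋ × 148 = 105 × 148 mm
A7: ⌊148/2⌋ × 105 = 74 × 105 mm
A8: ⌊105/2⌋ × 74 = 52 × 74 mm
A9: ⌊74/2⌋ × 52 = 37 × 52 mm

37 × 52 mm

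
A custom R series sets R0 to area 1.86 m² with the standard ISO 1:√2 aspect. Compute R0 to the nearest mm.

Let the short side be w mm. Then w · w√2 = 1.86 m² = 1,860,000 mm².
w² = 1,860,000/√2, so w ≈ 1146.8 mm; long side = w√2 ≈ 1621.9 mm.

1147 × 1622 mm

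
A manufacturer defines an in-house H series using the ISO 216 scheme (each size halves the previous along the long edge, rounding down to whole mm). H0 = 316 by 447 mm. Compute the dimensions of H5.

55 × 79 mm

H1: ⌊447/2⌋ × 316 = 223 × 316 mm
H2: ⌊316/2⌋ × 223 = 158 × 223 mm
H3: ⌊223/2⌋ × 158 = 111 × 158 mm
H4: ⌊158/2⌋ × 111 = 79 × 111 mm
H5: ⌊111/2⌋ × 79 = 55 × 79 mm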